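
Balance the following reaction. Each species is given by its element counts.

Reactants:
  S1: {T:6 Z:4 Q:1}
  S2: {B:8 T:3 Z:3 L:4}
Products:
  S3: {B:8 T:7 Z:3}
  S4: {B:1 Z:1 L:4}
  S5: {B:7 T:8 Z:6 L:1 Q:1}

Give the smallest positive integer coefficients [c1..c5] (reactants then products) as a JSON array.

Coefficients: [4, 5, 1, 4, 4]

B: 4·0+5·8 = 40 | 1·8+4·1+4·7 = 40
T: 4·6+5·3 = 39 | 1·7+4·0+4·8 = 39
Z: 4·4+5·3 = 31 | 1·3+4·1+4·6 = 31
L: 4·0+5·4 = 20 | 1·0+4·4+4·1 = 20
Q: 4·1+5·0 = 4 | 1·0+4·0+4·1 = 4
gcd(4,5,1,4,4) = 1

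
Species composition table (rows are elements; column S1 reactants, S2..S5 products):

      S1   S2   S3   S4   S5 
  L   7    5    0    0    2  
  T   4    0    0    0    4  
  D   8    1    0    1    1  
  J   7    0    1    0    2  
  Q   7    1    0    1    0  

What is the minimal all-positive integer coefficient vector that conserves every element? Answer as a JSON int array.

Coefficients: [1, 1, 5, 6, 1]

L: 1·7 = 7 | 1·5+5·0+6·0+1·2 = 7
T: 1·4 = 4 | 1·0+5·0+6·0+1·4 = 4
D: 1·8 = 8 | 1·1+5·0+6·1+1·1 = 8
J: 1·7 = 7 | 1·0+5·1+6·0+1·2 = 7
Q: 1·7 = 7 | 1·1+5·0+6·1+1·0 = 7
gcd(1,1,5,6,1) = 1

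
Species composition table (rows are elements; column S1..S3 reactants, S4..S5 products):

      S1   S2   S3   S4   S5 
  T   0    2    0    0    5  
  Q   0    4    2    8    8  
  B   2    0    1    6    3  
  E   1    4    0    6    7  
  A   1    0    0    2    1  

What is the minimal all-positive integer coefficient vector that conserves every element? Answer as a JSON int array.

Coefficients: [6, 5, 6, 2, 2]

T: 6·0+5·2+6·0 = 10 | 2·0+2·5 = 10
Q: 6·0+5·4+6·2 = 32 | 2·8+2·8 = 32
B: 6·2+5·0+6·1 = 18 | 2·6+2·3 = 18
E: 6·1+5·4+6·0 = 26 | 2·6+2·7 = 26
A: 6·1+5·0+6·0 = 6 | 2·2+2·1 = 6
gcd(6,5,6,2,2) = 1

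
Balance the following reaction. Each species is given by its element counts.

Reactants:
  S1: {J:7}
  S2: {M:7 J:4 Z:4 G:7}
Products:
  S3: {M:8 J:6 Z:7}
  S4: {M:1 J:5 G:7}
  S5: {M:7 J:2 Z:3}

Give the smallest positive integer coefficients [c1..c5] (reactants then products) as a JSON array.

M: 3·0+5·7 = 35 | 2·8+5·1+2·7 = 35
J: 3·7+5·4 = 41 | 2·6+5·5+2·2 = 41
Z: 3·0+5·4 = 20 | 2·7+5·0+2·3 = 20
G: 3·0+5·7 = 35 | 2·0+5·7+2·0 = 35
gcd(3,5,2,5,2) = 1

Coefficients: [3, 5, 2, 5, 2]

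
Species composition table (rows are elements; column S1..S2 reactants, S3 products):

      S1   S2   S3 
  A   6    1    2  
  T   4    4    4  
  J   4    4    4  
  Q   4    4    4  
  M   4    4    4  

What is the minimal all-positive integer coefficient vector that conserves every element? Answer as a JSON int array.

A: 1·6+4·1 = 10 | 5·2 = 10
T: 1·4+4·4 = 20 | 5·4 = 20
J: 1·4+4·4 = 20 | 5·4 = 20
Q: 1·4+4·4 = 20 | 5·4 = 20
M: 1·4+4·4 = 20 | 5·4 = 20
gcd(1,4,5) = 1

Coefficients: [1, 4, 5]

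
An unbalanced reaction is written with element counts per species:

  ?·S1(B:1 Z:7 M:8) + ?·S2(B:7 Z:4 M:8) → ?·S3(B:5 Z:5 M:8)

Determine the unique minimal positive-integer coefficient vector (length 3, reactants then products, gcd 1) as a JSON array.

B: 1·1+2·7 = 15 | 3·5 = 15
Z: 1·7+2·4 = 15 | 3·5 = 15
M: 1·8+2·8 = 24 | 3·8 = 24
gcd(1,2,3) = 1

Coefficients: [1, 2, 3]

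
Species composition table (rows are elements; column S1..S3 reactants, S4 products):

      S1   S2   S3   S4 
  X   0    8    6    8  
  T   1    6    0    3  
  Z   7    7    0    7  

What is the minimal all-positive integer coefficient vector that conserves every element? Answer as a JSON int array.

X: 3·0+2·8+4·6 = 40 | 5·8 = 40
T: 3·1+2·6+4·0 = 15 | 5·3 = 15
Z: 3·7+2·7+4·0 = 35 | 5·7 = 35
gcd(3,2,4,5) = 1

Coefficients: [3, 2, 4, 5]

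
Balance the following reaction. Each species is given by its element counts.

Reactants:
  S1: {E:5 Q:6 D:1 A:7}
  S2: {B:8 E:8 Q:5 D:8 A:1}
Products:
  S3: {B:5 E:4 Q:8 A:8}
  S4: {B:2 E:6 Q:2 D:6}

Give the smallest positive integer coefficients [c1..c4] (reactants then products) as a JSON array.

Coefficients: [2, 2, 2, 3]

B: 2·0+2·8 = 16 | 2·5+3·2 = 16
E: 2·5+2·8 = 26 | 2·4+3·6 = 26
Q: 2·6+2·5 = 22 | 2·8+3·2 = 22
D: 2·1+2·8 = 18 | 2·0+3·6 = 18
A: 2·7+2·1 = 16 | 2·8+3·0 = 16
gcd(2,2,2,3) = 1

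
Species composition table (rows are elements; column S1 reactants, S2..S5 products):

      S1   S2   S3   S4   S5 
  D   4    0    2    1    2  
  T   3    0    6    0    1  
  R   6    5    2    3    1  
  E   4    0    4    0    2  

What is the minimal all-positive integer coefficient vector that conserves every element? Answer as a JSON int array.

D: 4·4 = 16 | 2·0+1·2+2·1+6·2 = 16
T: 4·3 = 12 | 2·0+1·6+2·0+6·1 = 12
R: 4·6 = 24 | 2·5+1·2+2·3+6·1 = 24
E: 4·4 = 16 | 2·0+1·4+2·0+6·2 = 16
gcd(4,2,1,2,6) = 1

Coefficients: [4, 2, 1, 2, 6]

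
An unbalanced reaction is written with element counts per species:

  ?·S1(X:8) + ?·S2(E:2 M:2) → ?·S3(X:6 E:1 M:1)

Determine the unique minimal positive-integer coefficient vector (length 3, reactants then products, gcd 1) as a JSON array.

Coefficients: [3, 2, 4]

X: 3·8+2·0 = 24 | 4·6 = 24
E: 3·0+2·2 = 4 | 4·1 = 4
M: 3·0+2·2 = 4 | 4·1 = 4
gcd(3,2,4) = 1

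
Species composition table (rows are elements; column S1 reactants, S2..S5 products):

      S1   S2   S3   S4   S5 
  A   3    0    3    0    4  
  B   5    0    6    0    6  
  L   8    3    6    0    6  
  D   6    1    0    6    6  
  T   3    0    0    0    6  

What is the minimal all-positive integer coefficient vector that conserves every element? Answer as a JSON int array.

A: 6·3 = 18 | 6·0+2·3+2·0+3·4 = 18
B: 6·5 = 30 | 6·0+2·6+2·0+3·6 = 30
L: 6·8 = 48 | 6·3+2·6+2·0+3·6 = 48
D: 6·6 = 36 | 6·1+2·0+2·6+3·6 = 36
T: 6·3 = 18 | 6·0+2·0+2·0+3·6 = 18
gcd(6,6,2,2,3) = 1

Coefficients: [6, 6, 2, 2, 3]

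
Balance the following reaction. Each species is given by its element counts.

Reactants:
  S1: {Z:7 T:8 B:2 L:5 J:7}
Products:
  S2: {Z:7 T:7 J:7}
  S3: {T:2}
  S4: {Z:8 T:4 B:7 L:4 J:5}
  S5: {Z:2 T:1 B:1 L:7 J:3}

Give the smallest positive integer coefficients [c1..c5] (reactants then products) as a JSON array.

Z: 5·7 = 35 | 3·7+6·0+1·8+3·2 = 35
T: 5·8 = 40 | 3·7+6·2+1·4+3·1 = 40
B: 5·2 = 10 | 3·0+6·0+1·7+3·1 = 10
L: 5·5 = 25 | 3·0+6·0+1·4+3·7 = 25
J: 5·7 = 35 | 3·7+6·0+1·5+3·3 = 35
gcd(5,3,6,1,3) = 1

Coefficients: [5, 3, 6, 1, 3]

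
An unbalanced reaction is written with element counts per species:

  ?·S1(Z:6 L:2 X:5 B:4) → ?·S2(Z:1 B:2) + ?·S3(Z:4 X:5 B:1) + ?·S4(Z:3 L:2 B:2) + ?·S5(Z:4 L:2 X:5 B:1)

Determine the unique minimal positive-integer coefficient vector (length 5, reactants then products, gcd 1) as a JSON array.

Coefficients: [4, 5, 1, 1, 3]

Z: 4·6 = 24 | 5·1+1·4+1·3+3·4 = 24
L: 4·2 = 8 | 5·0+1·0+1·2+3·2 = 8
X: 4·5 = 20 | 5·0+1·5+1·0+3·5 = 20
B: 4·4 = 16 | 5·2+1·1+1·2+3·1 = 16
gcd(4,5,1,1,3) = 1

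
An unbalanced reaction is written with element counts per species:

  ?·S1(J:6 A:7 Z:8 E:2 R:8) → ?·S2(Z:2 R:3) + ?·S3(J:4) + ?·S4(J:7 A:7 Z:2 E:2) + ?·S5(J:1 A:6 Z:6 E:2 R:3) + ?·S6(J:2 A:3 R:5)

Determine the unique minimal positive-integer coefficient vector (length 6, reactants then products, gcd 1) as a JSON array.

Coefficients: [4, 6, 3, 1, 3, 1]

J: 4·6 = 24 | 6·0+3·4+1·7+3·1+1·2 = 24
A: 4·7 = 28 | 6·0+3·0+1·7+3·6+1·3 = 28
Z: 4·8 = 32 | 6·2+3·0+1·2+3·6+1·0 = 32
E: 4·2 = 8 | 6·0+3·0+1·2+3·2+1·0 = 8
R: 4·8 = 32 | 6·3+3·0+1·0+3·3+1·5 = 32
gcd(4,6,3,1,3,1) = 1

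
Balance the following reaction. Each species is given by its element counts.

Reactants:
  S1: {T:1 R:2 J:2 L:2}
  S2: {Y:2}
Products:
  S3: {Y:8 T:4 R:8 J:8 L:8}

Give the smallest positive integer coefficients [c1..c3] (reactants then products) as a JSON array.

Coefficients: [4, 4, 1]

Y: 4·0+4·2 = 8 | 1·8 = 8
T: 4·1+4·0 = 4 | 1·4 = 4
R: 4·2+4·0 = 8 | 1·8 = 8
J: 4·2+4·0 = 8 | 1·8 = 8
L: 4·2+4·0 = 8 | 1·8 = 8
gcd(4,4,1) = 1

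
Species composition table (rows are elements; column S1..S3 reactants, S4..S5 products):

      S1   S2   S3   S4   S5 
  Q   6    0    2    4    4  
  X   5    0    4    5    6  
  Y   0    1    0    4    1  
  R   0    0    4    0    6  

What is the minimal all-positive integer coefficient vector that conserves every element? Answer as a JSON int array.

Coefficients: [1, 6, 3, 1, 2]

Q: 1·6+6·0+3·2 = 12 | 1·4+2·4 = 12
X: 1·5+6·0+3·4 = 17 | 1·5+2·6 = 17
Y: 1·0+6·1+3·0 = 6 | 1·4+2·1 = 6
R: 1·0+6·0+3·4 = 12 | 1·0+2·6 = 12
gcd(1,6,3,1,2) = 1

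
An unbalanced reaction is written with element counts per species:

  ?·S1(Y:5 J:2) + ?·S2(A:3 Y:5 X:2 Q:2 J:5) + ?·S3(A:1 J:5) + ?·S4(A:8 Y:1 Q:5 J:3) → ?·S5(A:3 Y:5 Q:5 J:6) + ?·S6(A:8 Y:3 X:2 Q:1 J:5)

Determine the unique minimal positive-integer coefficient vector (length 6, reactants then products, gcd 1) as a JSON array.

A: 3·0+5·3+3·1+5·8 = 58 | 6·3+5·8 = 58
Y: 3·5+5·5+3·0+5·1 = 45 | 6·5+5·3 = 45
X: 3·0+5·2+3·0+5·0 = 10 | 6·0+5·2 = 10
Q: 3·0+5·2+3·0+5·5 = 35 | 6·5+5·1 = 35
J: 3·2+5·5+3·5+5·3 = 61 | 6·6+5·5 = 61
gcd(3,5,3,5,6,5) = 1

Coefficients: [3, 5, 3, 5, 6, 5]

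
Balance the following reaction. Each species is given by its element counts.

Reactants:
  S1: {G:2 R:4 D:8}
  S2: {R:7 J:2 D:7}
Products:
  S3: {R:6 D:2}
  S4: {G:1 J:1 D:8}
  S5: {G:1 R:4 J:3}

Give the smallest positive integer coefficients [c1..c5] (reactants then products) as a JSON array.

G: 3·2+4·0 = 6 | 6·0+5·1+1·1 = 6
R: 3·4+4·7 = 40 | 6·6+5·0+1·4 = 40
J: 3·0+4·2 = 8 | 6·0+5·1+1·3 = 8
D: 3·8+4·7 = 52 | 6·2+5·8+1·0 = 52
gcd(3,4,6,5,1) = 1

Coefficients: [3, 4, 6, 5, 1]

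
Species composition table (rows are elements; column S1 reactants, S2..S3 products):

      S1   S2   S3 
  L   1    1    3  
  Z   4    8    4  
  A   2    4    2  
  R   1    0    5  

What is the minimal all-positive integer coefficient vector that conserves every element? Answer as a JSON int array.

L: 5·1 = 5 | 2·1+1·3 = 5
Z: 5·4 = 20 | 2·8+1·4 = 20
A: 5·2 = 10 | 2·4+1·2 = 10
R: 5·1 = 5 | 2·0+1·5 = 5
gcd(5,2,1) = 1

Coefficients: [5, 2, 1]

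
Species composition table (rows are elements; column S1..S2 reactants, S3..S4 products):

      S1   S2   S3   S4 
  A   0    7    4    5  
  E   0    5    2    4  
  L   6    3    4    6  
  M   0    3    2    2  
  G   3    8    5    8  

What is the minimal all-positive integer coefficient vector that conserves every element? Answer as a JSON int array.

A: 5·0+6·7 = 42 | 3·4+6·5 = 42
E: 5·0+6·5 = 30 | 3·2+6·4 = 30
L: 5·6+6·3 = 48 | 3·4+6·6 = 48
M: 5·0+6·3 = 18 | 3·2+6·2 = 18
G: 5·3+6·8 = 63 | 3·5+6·8 = 63
gcd(5,6,3,6) = 1

Coefficients: [5, 6, 3, 6]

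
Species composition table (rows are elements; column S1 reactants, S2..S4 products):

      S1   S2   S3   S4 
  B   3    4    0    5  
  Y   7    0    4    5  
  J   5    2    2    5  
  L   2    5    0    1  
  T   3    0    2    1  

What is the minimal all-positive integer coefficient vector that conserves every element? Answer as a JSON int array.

Coefficients: [3, 1, 4, 1]

B: 3·3 = 9 | 1·4+4·0+1·5 = 9
Y: 3·7 = 21 | 1·0+4·4+1·5 = 21
J: 3·5 = 15 | 1·2+4·2+1·5 = 15
L: 3·2 = 6 | 1·5+4·0+1·1 = 6
T: 3·3 = 9 | 1·0+4·2+1·1 = 9
gcd(3,1,4,1) = 1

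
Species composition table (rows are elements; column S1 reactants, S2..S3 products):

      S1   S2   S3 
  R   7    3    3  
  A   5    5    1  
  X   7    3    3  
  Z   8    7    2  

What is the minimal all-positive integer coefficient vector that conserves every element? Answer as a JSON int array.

R: 3·7 = 21 | 2·3+5·3 = 21
A: 3·5 = 15 | 2·5+5·1 = 15
X: 3·7 = 21 | 2·3+5·3 = 21
Z: 3·8 = 24 | 2·7+5·2 = 24
gcd(3,2,5) = 1

Coefficients: [3, 2, 5]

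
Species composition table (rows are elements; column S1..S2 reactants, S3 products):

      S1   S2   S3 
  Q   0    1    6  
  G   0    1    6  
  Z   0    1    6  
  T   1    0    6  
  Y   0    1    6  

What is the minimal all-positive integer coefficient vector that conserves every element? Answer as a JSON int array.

Q: 6·0+6·1 = 6 | 1·6 = 6
G: 6·0+6·1 = 6 | 1·6 = 6
Z: 6·0+6·1 = 6 | 1·6 = 6
T: 6·1+6·0 = 6 | 1·6 = 6
Y: 6·0+6·1 = 6 | 1·6 = 6
gcd(6,6,1) = 1

Coefficients: [6, 6, 1]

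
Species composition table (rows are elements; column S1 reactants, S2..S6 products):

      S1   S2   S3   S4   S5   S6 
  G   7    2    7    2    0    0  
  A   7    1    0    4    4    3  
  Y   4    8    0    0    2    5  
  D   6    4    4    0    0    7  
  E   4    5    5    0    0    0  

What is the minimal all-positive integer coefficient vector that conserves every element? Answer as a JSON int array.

G: 5·7 = 35 | 1·2+3·7+6·2+1·0+2·0 = 35
A: 5·7 = 35 | 1·1+3·0+6·4+1·4+2·3 = 35
Y: 5·4 = 20 | 1·8+3·0+6·0+1·2+2·5 = 20
D: 5·6 = 30 | 1·4+3·4+6·0+1·0+2·7 = 30
E: 5·4 = 20 | 1·5+3·5+6·0+1·0+2·0 = 20
gcd(5,1,3,6,1,2) = 1

Coefficients: [5, 1, 3, 6, 1, 2]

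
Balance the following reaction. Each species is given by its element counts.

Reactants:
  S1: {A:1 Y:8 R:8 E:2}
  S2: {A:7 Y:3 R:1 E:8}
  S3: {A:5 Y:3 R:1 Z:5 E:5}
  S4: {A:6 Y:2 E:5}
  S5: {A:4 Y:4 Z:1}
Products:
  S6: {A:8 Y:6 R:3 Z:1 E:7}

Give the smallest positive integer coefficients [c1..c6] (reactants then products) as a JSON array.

Coefficients: [2, 1, 1, 5, 1, 6]

A: 2·1+1·7+1·5+5·6+1·4 = 48 | 6·8 = 48
Y: 2·8+1·3+1·3+5·2+1·4 = 36 | 6·6 = 36
R: 2·8+1·1+1·1+5·0+1·0 = 18 | 6·3 = 18
Z: 2·0+1·0+1·5+5·0+1·1 = 6 | 6·1 = 6
E: 2·2+1·8+1·5+5·5+1·0 = 42 | 6·7 = 42
gcd(2,1,1,5,1,6) = 1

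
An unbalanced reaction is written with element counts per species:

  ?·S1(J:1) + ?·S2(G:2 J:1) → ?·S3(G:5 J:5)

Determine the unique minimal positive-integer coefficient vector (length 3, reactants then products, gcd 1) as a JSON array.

Coefficients: [5, 5, 2]

G: 5·0+5·2 = 10 | 2·5 = 10
J: 5·1+5·1 = 10 | 2·5 = 10
gcd(5,5,2) = 1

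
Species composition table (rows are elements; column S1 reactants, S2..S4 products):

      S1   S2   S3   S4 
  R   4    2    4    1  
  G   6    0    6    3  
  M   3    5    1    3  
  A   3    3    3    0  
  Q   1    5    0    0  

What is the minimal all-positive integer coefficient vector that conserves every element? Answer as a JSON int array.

Coefficients: [5, 1, 4, 2]

R: 5·4 = 20 | 1·2+4·4+2·1 = 20
G: 5·6 = 30 | 1·0+4·6+2·3 = 30
M: 5·3 = 15 | 1·5+4·1+2·3 = 15
A: 5·3 = 15 | 1·3+4·3+2·0 = 15
Q: 5·1 = 5 | 1·5+4·0+2·0 = 5
gcd(5,1,4,2) = 1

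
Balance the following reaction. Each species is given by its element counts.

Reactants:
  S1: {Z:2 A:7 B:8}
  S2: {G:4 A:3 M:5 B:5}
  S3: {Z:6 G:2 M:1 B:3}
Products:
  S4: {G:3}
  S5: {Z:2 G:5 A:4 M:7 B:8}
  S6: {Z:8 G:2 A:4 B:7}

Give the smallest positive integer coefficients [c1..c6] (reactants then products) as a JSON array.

Coefficients: [2, 6, 5, 1, 5, 3]

Z: 2·2+6·0+5·6 = 34 | 1·0+5·2+3·8 = 34
G: 2·0+6·4+5·2 = 34 | 1·3+5·5+3·2 = 34
A: 2·7+6·3+5·0 = 32 | 1·0+5·4+3·4 = 32
M: 2·0+6·5+5·1 = 35 | 1·0+5·7+3·0 = 35
B: 2·8+6·5+5·3 = 61 | 1·0+5·8+3·7 = 61
gcd(2,6,5,1,5,3) = 1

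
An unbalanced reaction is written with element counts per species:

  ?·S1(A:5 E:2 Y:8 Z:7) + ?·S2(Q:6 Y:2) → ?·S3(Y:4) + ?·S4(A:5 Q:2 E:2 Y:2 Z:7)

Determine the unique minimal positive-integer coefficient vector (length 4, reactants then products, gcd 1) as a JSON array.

A: 3·5+1·0 = 15 | 5·0+3·5 = 15
Q: 3·0+1·6 = 6 | 5·0+3·2 = 6
E: 3·2+1·0 = 6 | 5·0+3·2 = 6
Y: 3·8+1·2 = 26 | 5·4+3·2 = 26
Z: 3·7+1·0 = 21 | 5·0+3·7 = 21
gcd(3,1,5,3) = 1

Coefficients: [3, 1, 5, 3]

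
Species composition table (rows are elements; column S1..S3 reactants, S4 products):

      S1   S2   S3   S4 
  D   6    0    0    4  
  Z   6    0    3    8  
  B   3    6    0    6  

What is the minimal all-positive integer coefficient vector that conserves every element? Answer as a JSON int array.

D: 2·6+2·0+4·0 = 12 | 3·4 = 12
Z: 2·6+2·0+4·3 = 24 | 3·8 = 24
B: 2·3+2·6+4·0 = 18 | 3·6 = 18
gcd(2,2,4,3) = 1

Coefficients: [2, 2, 4, 3]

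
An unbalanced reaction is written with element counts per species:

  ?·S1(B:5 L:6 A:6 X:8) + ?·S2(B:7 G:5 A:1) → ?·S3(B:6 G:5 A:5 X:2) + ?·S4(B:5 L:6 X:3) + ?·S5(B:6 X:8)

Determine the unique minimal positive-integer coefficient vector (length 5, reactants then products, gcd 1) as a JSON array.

Coefficients: [4, 6, 6, 4, 1]

B: 4·5+6·7 = 62 | 6·6+4·5+1·6 = 62
L: 4·6+6·0 = 24 | 6·0+4·6+1·0 = 24
G: 4·0+6·5 = 30 | 6·5+4·0+1·0 = 30
A: 4·6+6·1 = 30 | 6·5+4·0+1·0 = 30
X: 4·8+6·0 = 32 | 6·2+4·3+1·8 = 32
gcd(4,6,6,4,1) = 1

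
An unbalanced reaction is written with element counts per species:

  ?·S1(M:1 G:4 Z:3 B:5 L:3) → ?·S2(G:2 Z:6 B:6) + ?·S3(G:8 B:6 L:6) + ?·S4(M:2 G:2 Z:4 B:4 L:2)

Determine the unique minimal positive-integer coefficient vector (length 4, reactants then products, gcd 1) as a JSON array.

M: 6·1 = 6 | 1·0+2·0+3·2 = 6
G: 6·4 = 24 | 1·2+2·8+3·2 = 24
Z: 6·3 = 18 | 1·6+2·0+3·4 = 18
B: 6·5 = 30 | 1·6+2·6+3·4 = 30
L: 6·3 = 18 | 1·0+2·6+3·2 = 18
gcd(6,1,2,3) = 1

Coefficients: [6, 1, 2, 3]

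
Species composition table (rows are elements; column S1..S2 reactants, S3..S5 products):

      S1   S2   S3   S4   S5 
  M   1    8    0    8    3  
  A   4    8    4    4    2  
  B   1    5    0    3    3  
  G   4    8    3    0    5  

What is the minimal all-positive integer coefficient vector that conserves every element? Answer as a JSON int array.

M: 2·1+5·8 = 42 | 6·0+3·8+6·3 = 42
A: 2·4+5·8 = 48 | 6·4+3·4+6·2 = 48
B: 2·1+5·5 = 27 | 6·0+3·3+6·3 = 27
G: 2·4+5·8 = 48 | 6·3+3·0+6·5 = 48
gcd(2,5,6,3,6) = 1

Coefficients: [2, 5, 6, 3, 6]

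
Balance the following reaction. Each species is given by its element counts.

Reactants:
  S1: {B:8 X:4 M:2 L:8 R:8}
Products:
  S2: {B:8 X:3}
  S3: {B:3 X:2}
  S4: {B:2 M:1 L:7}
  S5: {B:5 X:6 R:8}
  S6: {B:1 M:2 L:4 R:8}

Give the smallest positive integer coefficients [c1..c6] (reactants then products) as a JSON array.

B: 5·8 = 40 | 2·8+1·3+4·2+2·5+3·1 = 40
X: 5·4 = 20 | 2·3+1·2+4·0+2·6+3·0 = 20
M: 5·2 = 10 | 2·0+1·0+4·1+2·0+3·2 = 10
L: 5·8 = 40 | 2·0+1·0+4·7+2·0+3·4 = 40
R: 5·8 = 40 | 2·0+1·0+4·0+2·8+3·8 = 40
gcd(5,2,1,4,2,3) = 1

Coefficients: [5, 2, 1, 4, 2, 3]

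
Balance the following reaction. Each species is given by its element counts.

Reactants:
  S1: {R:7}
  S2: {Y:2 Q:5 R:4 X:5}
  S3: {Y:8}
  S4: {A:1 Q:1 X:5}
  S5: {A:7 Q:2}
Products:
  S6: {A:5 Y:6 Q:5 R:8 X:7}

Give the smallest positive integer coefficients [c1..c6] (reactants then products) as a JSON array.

A: 4·0+3·0+3·0+4·1+3·7 = 25 | 5·5 = 25
Y: 4·0+3·2+3·8+4·0+3·0 = 30 | 5·6 = 30
Q: 4·0+3·5+3·0+4·1+3·2 = 25 | 5·5 = 25
R: 4·7+3·4+3·0+4·0+3·0 = 40 | 5·8 = 40
X: 4·0+3·5+3·0+4·5+3·0 = 35 | 5·7 = 35
gcd(4,3,3,4,3,5) = 1

Coefficients: [4, 3, 3, 4, 3, 5]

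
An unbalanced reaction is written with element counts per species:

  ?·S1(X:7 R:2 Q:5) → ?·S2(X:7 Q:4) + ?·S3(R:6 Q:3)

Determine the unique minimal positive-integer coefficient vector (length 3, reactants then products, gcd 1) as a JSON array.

Coefficients: [3, 3, 1]

X: 3·7 = 21 | 3·7+1·0 = 21
R: 3·2 = 6 | 3·0+1·6 = 6
Q: 3·5 = 15 | 3·4+1·3 = 15
gcd(3,3,1) = 1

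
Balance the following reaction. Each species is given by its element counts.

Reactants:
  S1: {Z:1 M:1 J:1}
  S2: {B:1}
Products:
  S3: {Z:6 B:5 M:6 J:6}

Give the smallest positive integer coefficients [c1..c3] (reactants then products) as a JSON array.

Z: 6·1+5·0 = 6 | 1·6 = 6
B: 6·0+5·1 = 5 | 1·5 = 5
M: 6·1+5·0 = 6 | 1·6 = 6
J: 6·1+5·0 = 6 | 1·6 = 6
gcd(6,5,1) = 1

Coefficients: [6, 5, 1]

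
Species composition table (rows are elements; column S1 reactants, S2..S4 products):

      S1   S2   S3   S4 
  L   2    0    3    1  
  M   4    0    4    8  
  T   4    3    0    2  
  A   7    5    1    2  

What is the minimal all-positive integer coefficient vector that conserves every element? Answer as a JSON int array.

Coefficients: [5, 6, 3, 1]

L: 5·2 = 10 | 6·0+3·3+1·1 = 10
M: 5·4 = 20 | 6·0+3·4+1·8 = 20
T: 5·4 = 20 | 6·3+3·0+1·2 = 20
A: 5·7 = 35 | 6·5+3·1+1·2 = 35
gcd(5,6,3,1) = 1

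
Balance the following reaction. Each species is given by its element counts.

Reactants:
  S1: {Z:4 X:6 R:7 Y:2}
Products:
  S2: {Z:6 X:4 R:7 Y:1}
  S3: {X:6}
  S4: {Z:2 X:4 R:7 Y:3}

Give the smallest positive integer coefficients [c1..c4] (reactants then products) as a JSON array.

Z: 6·4 = 24 | 3·6+2·0+3·2 = 24
X: 6·6 = 36 | 3·4+2·6+3·4 = 36
R: 6·7 = 42 | 3·7+2·0+3·7 = 42
Y: 6·2 = 12 | 3·1+2·0+3·3 = 12
gcd(6,3,2,3) = 1

Coefficients: [6, 3, 2, 3]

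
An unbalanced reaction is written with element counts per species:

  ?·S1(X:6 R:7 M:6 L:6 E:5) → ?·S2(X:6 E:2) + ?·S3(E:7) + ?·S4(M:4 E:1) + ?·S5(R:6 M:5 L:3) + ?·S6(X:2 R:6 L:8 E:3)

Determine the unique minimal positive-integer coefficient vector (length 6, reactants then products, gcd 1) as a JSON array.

X: 6·6 = 36 | 5·6+1·0+4·0+4·0+3·2 = 36
R: 6·7 = 42 | 5·0+1·0+4·0+4·6+3·6 = 42
M: 6·6 = 36 | 5·0+1·0+4·4+4·5+3·0 = 36
L: 6·6 = 36 | 5·0+1·0+4·0+4·3+3·8 = 36
E: 6·5 = 30 | 5·2+1·7+4·1+4·0+3·3 = 30
gcd(6,5,1,4,4,3) = 1

Coefficients: [6, 5, 1, 4, 4, 3]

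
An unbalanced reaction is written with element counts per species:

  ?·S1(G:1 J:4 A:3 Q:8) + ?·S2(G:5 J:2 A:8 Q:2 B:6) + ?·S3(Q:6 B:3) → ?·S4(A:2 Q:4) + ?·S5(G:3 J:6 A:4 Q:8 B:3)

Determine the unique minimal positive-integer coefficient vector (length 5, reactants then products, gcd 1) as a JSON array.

Coefficients: [4, 1, 1, 4, 3]

G: 4·1+1·5+1·0 = 9 | 4·0+3·3 = 9
J: 4·4+1·2+1·0 = 18 | 4·0+3·6 = 18
A: 4·3+1·8+1·0 = 20 | 4·2+3·4 = 20
Q: 4·8+1·2+1·6 = 40 | 4·4+3·8 = 40
B: 4·0+1·6+1·3 = 9 | 4·0+3·3 = 9
gcd(4,1,1,4,3) = 1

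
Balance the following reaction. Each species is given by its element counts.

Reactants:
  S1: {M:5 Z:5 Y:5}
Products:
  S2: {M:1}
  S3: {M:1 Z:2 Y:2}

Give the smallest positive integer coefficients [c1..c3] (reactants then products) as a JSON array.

M: 2·5 = 10 | 5·1+5·1 = 10
Z: 2·5 = 10 | 5·0+5·2 = 10
Y: 2·5 = 10 | 5·0+5·2 = 10
gcd(2,5,5) = 1

Coefficients: [2, 5, 5]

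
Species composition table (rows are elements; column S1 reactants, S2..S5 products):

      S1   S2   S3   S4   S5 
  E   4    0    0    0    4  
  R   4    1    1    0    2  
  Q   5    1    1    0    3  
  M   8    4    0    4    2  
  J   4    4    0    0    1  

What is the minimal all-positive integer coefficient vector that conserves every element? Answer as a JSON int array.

E: 4·4 = 16 | 3·0+5·0+3·0+4·4 = 16
R: 4·4 = 16 | 3·1+5·1+3·0+4·2 = 16
Q: 4·5 = 20 | 3·1+5·1+3·0+4·3 = 20
M: 4·8 = 32 | 3·4+5·0+3·4+4·2 = 32
J: 4·4 = 16 | 3·4+5·0+3·0+4·1 = 16
gcd(4,3,5,3,4) = 1

Coefficients: [4, 3, 5, 3, 4]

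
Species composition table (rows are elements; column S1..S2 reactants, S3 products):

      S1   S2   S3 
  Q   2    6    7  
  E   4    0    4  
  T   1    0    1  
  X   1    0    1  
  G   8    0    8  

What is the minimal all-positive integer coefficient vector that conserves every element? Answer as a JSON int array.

Q: 6·2+5·6 = 42 | 6·7 = 42
E: 6·4+5·0 = 24 | 6·4 = 24
T: 6·1+5·0 = 6 | 6·1 = 6
X: 6·1+5·0 = 6 | 6·1 = 6
G: 6·8+5·0 = 48 | 6·8 = 48
gcd(6,5,6) = 1

Coefficients: [6, 5, 6]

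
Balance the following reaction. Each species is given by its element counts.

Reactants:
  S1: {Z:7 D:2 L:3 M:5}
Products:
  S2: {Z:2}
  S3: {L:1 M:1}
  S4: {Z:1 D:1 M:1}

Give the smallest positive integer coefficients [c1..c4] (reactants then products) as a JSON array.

Z: 2·7 = 14 | 5·2+6·0+4·1 = 14
D: 2·2 = 4 | 5·0+6·0+4·1 = 4
L: 2·3 = 6 | 5·0+6·1+4·0 = 6
M: 2·5 = 10 | 5·0+6·1+4·1 = 10
gcd(2,5,6,4) = 1

Coefficients: [2, 5, 6, 4]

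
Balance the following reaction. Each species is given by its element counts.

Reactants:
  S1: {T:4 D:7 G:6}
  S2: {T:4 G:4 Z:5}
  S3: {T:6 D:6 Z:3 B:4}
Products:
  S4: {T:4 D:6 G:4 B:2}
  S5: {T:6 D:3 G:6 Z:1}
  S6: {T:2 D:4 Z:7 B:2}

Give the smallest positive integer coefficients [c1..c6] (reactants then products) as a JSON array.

Coefficients: [3, 4, 2, 1, 5, 3]

T: 3·4+4·4+2·6 = 40 | 1·4+5·6+3·2 = 40
D: 3·7+4·0+2·6 = 33 | 1·6+5·3+3·4 = 33
G: 3·6+4·4+2·0 = 34 | 1·4+5·6+3·0 = 34
Z: 3·0+4·5+2·3 = 26 | 1·0+5·1+3·7 = 26
B: 3·0+4·0+2·4 = 8 | 1·2+5·0+3·2 = 8
gcd(3,4,2,1,5,3) = 1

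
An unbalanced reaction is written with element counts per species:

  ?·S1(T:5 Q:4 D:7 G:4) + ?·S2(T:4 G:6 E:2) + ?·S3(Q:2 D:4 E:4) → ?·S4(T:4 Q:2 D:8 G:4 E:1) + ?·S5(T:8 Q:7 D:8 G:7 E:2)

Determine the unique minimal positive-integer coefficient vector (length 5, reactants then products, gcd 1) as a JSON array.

Coefficients: [4, 1, 1, 2, 2]

T: 4·5+1·4+1·0 = 24 | 2·4+2·8 = 24
Q: 4·4+1·0+1·2 = 18 | 2·2+2·7 = 18
D: 4·7+1·0+1·4 = 32 | 2·8+2·8 = 32
G: 4·4+1·6+1·0 = 22 | 2·4+2·7 = 22
E: 4·0+1·2+1·4 = 6 | 2·1+2·2 = 6
gcd(4,1,1,2,2) = 1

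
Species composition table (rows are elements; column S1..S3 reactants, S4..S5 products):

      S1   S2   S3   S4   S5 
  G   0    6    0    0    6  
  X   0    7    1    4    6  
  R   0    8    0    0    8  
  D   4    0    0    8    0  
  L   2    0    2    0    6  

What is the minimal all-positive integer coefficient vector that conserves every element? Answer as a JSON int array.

Coefficients: [4, 3, 5, 2, 3]

G: 4·0+3·6+5·0 = 18 | 2·0+3·6 = 18
X: 4·0+3·7+5·1 = 26 | 2·4+3·6 = 26
R: 4·0+3·8+5·0 = 24 | 2·0+3·8 = 24
D: 4·4+3·0+5·0 = 16 | 2·8+3·0 = 16
L: 4·2+3·0+5·2 = 18 | 2·0+3·6 = 18
gcd(4,3,5,2,3) = 1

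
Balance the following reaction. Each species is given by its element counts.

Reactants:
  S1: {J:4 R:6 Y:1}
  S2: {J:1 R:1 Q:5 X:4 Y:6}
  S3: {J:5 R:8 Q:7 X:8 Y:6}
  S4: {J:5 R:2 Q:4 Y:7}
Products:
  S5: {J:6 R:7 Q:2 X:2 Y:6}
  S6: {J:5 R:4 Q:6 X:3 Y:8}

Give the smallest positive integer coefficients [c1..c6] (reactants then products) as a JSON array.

J: 2·4+3·1+1·5+4·5 = 36 | 1·6+6·5 = 36
R: 2·6+3·1+1·8+4·2 = 31 | 1·7+6·4 = 31
Q: 2·0+3·5+1·7+4·4 = 38 | 1·2+6·6 = 38
X: 2·0+3·4+1·8+4·0 = 20 | 1·2+6·3 = 20
Y: 2·1+3·6+1·6+4·7 = 54 | 1·6+6·8 = 54
gcd(2,3,1,4,1,6) = 1

Coefficients: [2, 3, 1, 4, 1, 6]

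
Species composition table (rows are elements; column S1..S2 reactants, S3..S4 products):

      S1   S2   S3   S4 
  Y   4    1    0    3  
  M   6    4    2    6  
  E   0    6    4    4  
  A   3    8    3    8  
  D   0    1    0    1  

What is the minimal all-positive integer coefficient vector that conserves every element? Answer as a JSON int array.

Coefficients: [1, 2, 1, 2]

Y: 1·4+2·1 = 6 | 1·0+2·3 = 6
M: 1·6+2·4 = 14 | 1·2+2·6 = 14
E: 1·0+2·6 = 12 | 1·4+2·4 = 12
A: 1·3+2·8 = 19 | 1·3+2·8 = 19
D: 1·0+2·1 = 2 | 1·0+2·1 = 2
gcd(1,2,1,2) = 1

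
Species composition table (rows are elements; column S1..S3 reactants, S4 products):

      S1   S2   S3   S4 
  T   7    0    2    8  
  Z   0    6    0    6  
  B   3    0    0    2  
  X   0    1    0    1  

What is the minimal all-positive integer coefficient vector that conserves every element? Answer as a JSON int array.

T: 2·7+3·0+5·2 = 24 | 3·8 = 24
Z: 2·0+3·6+5·0 = 18 | 3·6 = 18
B: 2·3+3·0+5·0 = 6 | 3·2 = 6
X: 2·0+3·1+5·0 = 3 | 3·1 = 3
gcd(2,3,5,3) = 1

Coefficients: [2, 3, 5, 3]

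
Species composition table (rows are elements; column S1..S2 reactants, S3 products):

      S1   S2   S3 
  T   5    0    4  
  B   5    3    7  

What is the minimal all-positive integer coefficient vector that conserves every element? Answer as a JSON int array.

T: 4·5+5·0 = 20 | 5·4 = 20
B: 4·5+5·3 = 35 | 5·7 = 35
gcd(4,5,5) = 1

Coefficients: [4, 5, 5]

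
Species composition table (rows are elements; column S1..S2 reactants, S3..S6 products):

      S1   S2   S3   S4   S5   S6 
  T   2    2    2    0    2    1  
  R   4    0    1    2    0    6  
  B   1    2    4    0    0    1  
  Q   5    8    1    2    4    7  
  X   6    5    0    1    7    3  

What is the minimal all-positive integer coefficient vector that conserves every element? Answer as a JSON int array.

Coefficients: [6, 2, 2, 5, 5, 2]

T: 6·2+2·2 = 16 | 2·2+5·0+5·2+2·1 = 16
R: 6·4+2·0 = 24 | 2·1+5·2+5·0+2·6 = 24
B: 6·1+2·2 = 10 | 2·4+5·0+5·0+2·1 = 10
Q: 6·5+2·8 = 46 | 2·1+5·2+5·4+2·7 = 46
X: 6·6+2·5 = 46 | 2·0+5·1+5·7+2·3 = 46
gcd(6,2,2,5,5,2) = 1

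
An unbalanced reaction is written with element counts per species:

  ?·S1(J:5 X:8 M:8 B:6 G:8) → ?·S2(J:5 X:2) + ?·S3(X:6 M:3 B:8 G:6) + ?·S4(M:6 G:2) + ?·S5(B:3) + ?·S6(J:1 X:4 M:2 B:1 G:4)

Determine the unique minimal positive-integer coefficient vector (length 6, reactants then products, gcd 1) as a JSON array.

J: 5·5 = 25 | 4·5+2·0+4·0+3·0+5·1 = 25
X: 5·8 = 40 | 4·2+2·6+4·0+3·0+5·4 = 40
M: 5·8 = 40 | 4·0+2·3+4·6+3·0+5·2 = 40
B: 5·6 = 30 | 4·0+2·8+4·0+3·3+5·1 = 30
G: 5·8 = 40 | 4·0+2·6+4·2+3·0+5·4 = 40
gcd(5,4,2,4,3,5) = 1

Coefficients: [5, 4, 2, 4, 3, 5]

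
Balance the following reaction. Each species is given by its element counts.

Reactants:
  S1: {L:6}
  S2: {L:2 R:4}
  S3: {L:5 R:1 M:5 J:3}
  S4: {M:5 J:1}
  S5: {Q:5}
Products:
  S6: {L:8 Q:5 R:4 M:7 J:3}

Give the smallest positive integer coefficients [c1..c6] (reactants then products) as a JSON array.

Coefficients: [2, 4, 4, 3, 5, 5]

L: 2·6+4·2+4·5+3·0+5·0 = 40 | 5·8 = 40
Q: 2·0+4·0+4·0+3·0+5·5 = 25 | 5·5 = 25
R: 2·0+4·4+4·1+3·0+5·0 = 20 | 5·4 = 20
M: 2·0+4·0+4·5+3·5+5·0 = 35 | 5·7 = 35
J: 2·0+4·0+4·3+3·1+5·0 = 15 | 5·3 = 15
gcd(2,4,4,3,5,5) = 1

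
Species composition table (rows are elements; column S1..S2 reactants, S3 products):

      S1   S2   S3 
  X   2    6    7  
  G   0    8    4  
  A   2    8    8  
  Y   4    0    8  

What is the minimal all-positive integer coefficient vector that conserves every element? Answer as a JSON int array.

Coefficients: [4, 1, 2]

X: 4·2+1·6 = 14 | 2·7 = 14
G: 4·0+1·8 = 8 | 2·4 = 8
A: 4·2+1·8 = 16 | 2·8 = 16
Y: 4·4+1·0 = 16 | 2·8 = 16
gcd(4,1,2) = 1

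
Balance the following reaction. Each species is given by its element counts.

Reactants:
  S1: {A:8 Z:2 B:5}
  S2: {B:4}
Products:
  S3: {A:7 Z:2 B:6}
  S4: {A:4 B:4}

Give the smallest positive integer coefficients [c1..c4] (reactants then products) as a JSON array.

Coefficients: [4, 2, 4, 1]

A: 4·8+2·0 = 32 | 4·7+1·4 = 32
Z: 4·2+2·0 = 8 | 4·2+1·0 = 8
B: 4·5+2·4 = 28 | 4·6+1·4 = 28
gcd(4,2,4,1) = 1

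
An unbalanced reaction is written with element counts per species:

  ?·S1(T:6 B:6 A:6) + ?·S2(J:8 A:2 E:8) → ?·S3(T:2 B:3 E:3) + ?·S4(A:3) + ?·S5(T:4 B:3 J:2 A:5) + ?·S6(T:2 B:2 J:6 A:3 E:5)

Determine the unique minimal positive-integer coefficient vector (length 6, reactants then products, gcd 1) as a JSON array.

Coefficients: [4, 3, 3, 2, 3, 3]

T: 4·6+3·0 = 24 | 3·2+2·0+3·4+3·2 = 24
B: 4·6+3·0 = 24 | 3·3+2·0+3·3+3·2 = 24
J: 4·0+3·8 = 24 | 3·0+2·0+3·2+3·6 = 24
A: 4·6+3·2 = 30 | 3·0+2·3+3·5+3·3 = 30
E: 4·0+3·8 = 24 | 3·3+2·0+3·0+3·5 = 24
gcd(4,3,3,2,3,3) = 1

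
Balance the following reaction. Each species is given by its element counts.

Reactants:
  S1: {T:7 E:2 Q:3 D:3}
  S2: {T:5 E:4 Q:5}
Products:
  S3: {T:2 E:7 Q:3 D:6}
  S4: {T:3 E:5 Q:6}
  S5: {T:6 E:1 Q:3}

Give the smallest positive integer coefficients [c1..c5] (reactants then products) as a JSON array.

T: 2·7+3·5 = 29 | 1·2+1·3+4·6 = 29
E: 2·2+3·4 = 16 | 1·7+1·5+4·1 = 16
Q: 2·3+3·5 = 21 | 1·3+1·6+4·3 = 21
D: 2·3+3·0 = 6 | 1·6+1·0+4·0 = 6
gcd(2,3,1,1,4) = 1

Coefficients: [2, 3, 1, 1, 4]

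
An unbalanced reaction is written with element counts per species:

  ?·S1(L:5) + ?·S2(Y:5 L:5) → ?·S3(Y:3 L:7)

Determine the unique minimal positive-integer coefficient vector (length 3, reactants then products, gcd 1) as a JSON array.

Coefficients: [4, 3, 5]

Y: 4·0+3·5 = 15 | 5·3 = 15
L: 4·5+3·5 = 35 | 5·7 = 35
gcd(4,3,5) = 1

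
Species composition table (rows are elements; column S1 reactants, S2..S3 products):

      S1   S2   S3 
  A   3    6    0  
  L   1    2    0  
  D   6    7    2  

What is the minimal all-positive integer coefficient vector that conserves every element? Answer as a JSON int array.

A: 4·3 = 12 | 2·6+5·0 = 12
L: 4·1 = 4 | 2·2+5·0 = 4
D: 4·6 = 24 | 2·7+5·2 = 24
gcd(4,2,5) = 1

Coefficients: [4, 2, 5]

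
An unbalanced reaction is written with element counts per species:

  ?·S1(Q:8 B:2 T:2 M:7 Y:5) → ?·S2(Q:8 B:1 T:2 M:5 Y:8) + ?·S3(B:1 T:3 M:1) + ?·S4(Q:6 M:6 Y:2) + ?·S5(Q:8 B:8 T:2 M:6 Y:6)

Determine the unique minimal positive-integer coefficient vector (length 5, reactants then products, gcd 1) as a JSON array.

Q: 6·8 = 48 | 2·8+2·0+4·6+1·8 = 48
B: 6·2 = 12 | 2·1+2·1+4·0+1·8 = 12
T: 6·2 = 12 | 2·2+2·3+4·0+1·2 = 12
M: 6·7 = 42 | 2·5+2·1+4·6+1·6 = 42
Y: 6·5 = 30 | 2·8+2·0+4·2+1·6 = 30
gcd(6,2,2,4,1) = 1

Coefficients: [6, 2, 2, 4, 1]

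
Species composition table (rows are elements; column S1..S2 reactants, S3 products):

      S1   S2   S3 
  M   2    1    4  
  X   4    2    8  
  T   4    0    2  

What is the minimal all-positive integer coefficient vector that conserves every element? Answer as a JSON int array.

M: 1·2+6·1 = 8 | 2·4 = 8
X: 1·4+6·2 = 16 | 2·8 = 16
T: 1·4+6·0 = 4 | 2·2 = 4
gcd(1,6,2) = 1

Coefficients: [1, 6, 2]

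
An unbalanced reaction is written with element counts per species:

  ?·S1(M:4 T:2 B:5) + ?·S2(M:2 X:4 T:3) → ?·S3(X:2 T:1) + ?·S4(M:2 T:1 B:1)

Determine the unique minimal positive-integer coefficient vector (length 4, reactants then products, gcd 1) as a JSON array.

M: 1·4+3·2 = 10 | 6·0+5·2 = 10
X: 1·0+3·4 = 12 | 6·2+5·0 = 12
T: 1·2+3·3 = 11 | 6·1+5·1 = 11
B: 1·5+3·0 = 5 | 6·0+5·1 = 5
gcd(1,3,6,5) = 1

Coefficients: [1, 3, 6, 5]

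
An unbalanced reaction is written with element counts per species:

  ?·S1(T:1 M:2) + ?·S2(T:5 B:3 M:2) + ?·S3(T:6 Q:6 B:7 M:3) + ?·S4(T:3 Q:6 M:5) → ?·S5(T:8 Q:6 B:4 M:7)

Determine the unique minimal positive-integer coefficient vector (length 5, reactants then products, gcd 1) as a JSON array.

T: 2·1+3·5+1·6+3·3 = 32 | 4·8 = 32
Q: 2·0+3·0+1·6+3·6 = 24 | 4·6 = 24
B: 2·0+3·3+1·7+3·0 = 16 | 4·4 = 16
M: 2·2+3·2+1·3+3·5 = 28 | 4·7 = 28
gcd(2,3,1,3,4) = 1

Coefficients: [2, 3, 1, 3, 4]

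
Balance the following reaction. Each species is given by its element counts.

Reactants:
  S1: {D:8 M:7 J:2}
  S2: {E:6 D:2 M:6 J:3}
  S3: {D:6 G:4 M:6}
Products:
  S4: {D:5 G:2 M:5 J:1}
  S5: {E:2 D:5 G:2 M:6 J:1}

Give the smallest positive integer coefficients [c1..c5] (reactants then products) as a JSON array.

Coefficients: [2, 2, 5, 4, 6]

E: 2·0+2·6+5·0 = 12 | 4·0+6·2 = 12
D: 2·8+2·2+5·6 = 50 | 4·5+6·5 = 50
G: 2·0+2·0+5·4 = 20 | 4·2+6·2 = 20
M: 2·7+2·6+5·6 = 56 | 4·5+6·6 = 56
J: 2·2+2·3+5·0 = 10 | 4·1+6·1 = 10
gcd(2,2,5,4,6) = 1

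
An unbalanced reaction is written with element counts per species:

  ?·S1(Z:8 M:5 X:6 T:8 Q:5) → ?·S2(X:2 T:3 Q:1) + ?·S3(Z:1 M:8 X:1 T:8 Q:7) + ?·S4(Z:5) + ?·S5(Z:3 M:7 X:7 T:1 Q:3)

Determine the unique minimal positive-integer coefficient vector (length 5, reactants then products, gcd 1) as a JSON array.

Coefficients: [3, 5, 1, 4, 1]

Z: 3·8 = 24 | 5·0+1·1+4·5+1·3 = 24
M: 3·5 = 15 | 5·0+1·8+4·0+1·7 = 15
X: 3·6 = 18 | 5·2+1·1+4·0+1·7 = 18
T: 3·8 = 24 | 5·3+1·8+4·0+1·1 = 24
Q: 3·5 = 15 | 5·1+1·7+4·0+1·3 = 15
gcd(3,5,1,4,1) = 1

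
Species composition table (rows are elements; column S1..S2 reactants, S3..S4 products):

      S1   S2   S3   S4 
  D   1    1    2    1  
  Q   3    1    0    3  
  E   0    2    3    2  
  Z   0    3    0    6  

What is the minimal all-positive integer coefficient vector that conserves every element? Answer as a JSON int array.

D: 1·1+6·1 = 7 | 2·2+3·1 = 7
Q: 1·3+6·1 = 9 | 2·0+3·3 = 9
E: 1·0+6·2 = 12 | 2·3+3·2 = 12
Z: 1·0+6·3 = 18 | 2·0+3·6 = 18
gcd(1,6,2,3) = 1

Coefficients: [1, 6, 2, 3]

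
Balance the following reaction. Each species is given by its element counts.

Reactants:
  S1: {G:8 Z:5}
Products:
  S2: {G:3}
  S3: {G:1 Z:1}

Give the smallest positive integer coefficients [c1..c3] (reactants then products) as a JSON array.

Coefficients: [1, 1, 5]

G: 1·8 = 8 | 1·3+5·1 = 8
Z: 1·5 = 5 | 1·0+5·1 = 5
gcd(1,1,5) = 1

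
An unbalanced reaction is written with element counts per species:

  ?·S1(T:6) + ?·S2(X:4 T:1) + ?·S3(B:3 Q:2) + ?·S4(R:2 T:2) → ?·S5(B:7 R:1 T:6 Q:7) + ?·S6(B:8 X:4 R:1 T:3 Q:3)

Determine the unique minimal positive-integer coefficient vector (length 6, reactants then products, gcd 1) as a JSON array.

B: 1·0+1·0+5·3+1·0 = 15 | 1·7+1·8 = 15
X: 1·0+1·4+5·0+1·0 = 4 | 1·0+1·4 = 4
R: 1·0+1·0+5·0+1·2 = 2 | 1·1+1·1 = 2
T: 1·6+1·1+5·0+1·2 = 9 | 1·6+1·3 = 9
Q: 1·0+1·0+5·2+1·0 = 10 | 1·7+1·3 = 10
gcd(1,1,5,1,1,1) = 1

Coefficients: [1, 1, 5, 1, 1, 1]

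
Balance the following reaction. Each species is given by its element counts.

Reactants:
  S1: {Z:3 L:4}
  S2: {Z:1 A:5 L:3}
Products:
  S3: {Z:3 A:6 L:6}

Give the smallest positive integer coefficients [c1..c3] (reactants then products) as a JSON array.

Coefficients: [3, 6, 5]

Z: 3·3+6·1 = 15 | 5·3 = 15
A: 3·0+6·5 = 30 | 5·6 = 30
L: 3·4+6·3 = 30 | 5·6 = 30
gcd(3,6,5) = 1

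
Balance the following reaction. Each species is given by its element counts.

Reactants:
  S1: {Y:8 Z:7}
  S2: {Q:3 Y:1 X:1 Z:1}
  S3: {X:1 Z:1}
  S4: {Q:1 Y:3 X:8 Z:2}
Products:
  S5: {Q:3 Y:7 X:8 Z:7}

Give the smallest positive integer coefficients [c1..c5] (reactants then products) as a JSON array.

Coefficients: [2, 3, 5, 3, 4]

Q: 2·0+3·3+5·0+3·1 = 12 | 4·3 = 12
Y: 2·8+3·1+5·0+3·3 = 28 | 4·7 = 28
X: 2·0+3·1+5·1+3·8 = 32 | 4·8 = 32
Z: 2·7+3·1+5·1+3·2 = 28 | 4·7 = 28
gcd(2,3,5,3,4) = 1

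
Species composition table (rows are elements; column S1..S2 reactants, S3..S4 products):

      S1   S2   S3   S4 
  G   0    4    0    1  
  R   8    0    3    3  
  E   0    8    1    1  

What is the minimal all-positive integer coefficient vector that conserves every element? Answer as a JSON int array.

G: 3·0+1·4 = 4 | 4·0+4·1 = 4
R: 3·8+1·0 = 24 | 4·3+4·3 = 24
E: 3·0+1·8 = 8 | 4·1+4·1 = 8
gcd(3,1,4,4) = 1

Coefficients: [3, 1, 4, 4]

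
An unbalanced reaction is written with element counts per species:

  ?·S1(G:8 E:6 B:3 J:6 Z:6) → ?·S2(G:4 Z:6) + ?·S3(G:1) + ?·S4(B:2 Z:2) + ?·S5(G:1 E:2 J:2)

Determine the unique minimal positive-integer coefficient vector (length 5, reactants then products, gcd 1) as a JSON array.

G: 2·8 = 16 | 1·4+6·1+3·0+6·1 = 16
E: 2·6 = 12 | 1·0+6·0+3·0+6·2 = 12
B: 2·3 = 6 | 1·0+6·0+3·2+6·0 = 6
J: 2·6 = 12 | 1·0+6·0+3·0+6·2 = 12
Z: 2·6 = 12 | 1·6+6·0+3·2+6·0 = 12
gcd(2,1,6,3,6) = 1

Coefficients: [2, 1, 6, 3, 6]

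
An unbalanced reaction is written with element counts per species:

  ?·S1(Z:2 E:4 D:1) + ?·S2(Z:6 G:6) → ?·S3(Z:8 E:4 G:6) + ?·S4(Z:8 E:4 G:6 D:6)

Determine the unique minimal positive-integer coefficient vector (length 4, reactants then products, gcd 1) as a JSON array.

Coefficients: [6, 6, 5, 1]

Z: 6·2+6·6 = 48 | 5·8+1·8 = 48
E: 6·4+6·0 = 24 | 5·4+1·4 = 24
G: 6·0+6·6 = 36 | 5·6+1·6 = 36
D: 6·1+6·0 = 6 | 5·0+1·6 = 6
gcd(6,6,5,1) = 1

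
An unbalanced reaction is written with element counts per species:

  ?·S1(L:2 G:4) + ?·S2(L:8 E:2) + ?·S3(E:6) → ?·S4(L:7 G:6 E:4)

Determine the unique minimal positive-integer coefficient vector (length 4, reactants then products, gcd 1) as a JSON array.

L: 3·2+1·8+1·0 = 14 | 2·7 = 14
G: 3·4+1·0+1·0 = 12 | 2·6 = 12
E: 3·0+1·2+1·6 = 8 | 2·4 = 8
gcd(3,1,1,2) = 1

Coefficients: [3, 1, 1, 2]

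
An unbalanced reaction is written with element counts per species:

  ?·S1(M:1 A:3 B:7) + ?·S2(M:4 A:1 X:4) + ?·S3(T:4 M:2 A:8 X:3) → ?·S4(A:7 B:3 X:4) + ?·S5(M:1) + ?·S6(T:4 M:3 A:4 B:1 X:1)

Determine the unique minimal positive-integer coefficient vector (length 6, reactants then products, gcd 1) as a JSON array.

Coefficients: [3, 2, 6, 5, 5, 6]

T: 3·0+2·0+6·4 = 24 | 5·0+5·0+6·4 = 24
M: 3·1+2·4+6·2 = 23 | 5·0+5·1+6·3 = 23
A: 3·3+2·1+6·8 = 59 | 5·7+5·0+6·4 = 59
B: 3·7+2·0+6·0 = 21 | 5·3+5·0+6·1 = 21
X: 3·0+2·4+6·3 = 26 | 5·4+5·0+6·1 = 26
gcd(3,2,6,5,5,6) = 1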